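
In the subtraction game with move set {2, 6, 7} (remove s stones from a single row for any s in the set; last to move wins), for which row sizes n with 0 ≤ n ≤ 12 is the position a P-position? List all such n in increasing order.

Build the Grundy sequence with g(k) = mex{g(k−s) : s ∈ {2, 6, 7}, s ≤ k}:
g(0) = mex{} = 0
g(1) = mex{} = 0
g(2) = mex{0} = 1
g(3) = mex{0} = 1
g(4) = mex{1} = 0
g(5) = mex{1} = 0
g(6) = mex{0} = 1
g(7) = mex{0} = 1
g(8) = mex{0,1} = 2
g(9) = mex{1} = 0
g(10) = mex{0,1,2} = 3
g(11) = mex{0} = 1
g(12) = mex{0,1,3} = 2
The P-positions (g = 0) in 0..12 are 0, 1, 4, 5, 9.

0, 1, 4, 5, 9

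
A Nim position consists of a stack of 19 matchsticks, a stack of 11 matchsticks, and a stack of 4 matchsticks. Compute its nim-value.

28

Compute the nim-sum pairwise:
19 XOR 11 = 24
24 XOR 4 = 28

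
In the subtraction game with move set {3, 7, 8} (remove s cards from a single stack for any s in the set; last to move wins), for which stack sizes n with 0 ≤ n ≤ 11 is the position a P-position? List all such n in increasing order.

0, 1, 2, 6, 11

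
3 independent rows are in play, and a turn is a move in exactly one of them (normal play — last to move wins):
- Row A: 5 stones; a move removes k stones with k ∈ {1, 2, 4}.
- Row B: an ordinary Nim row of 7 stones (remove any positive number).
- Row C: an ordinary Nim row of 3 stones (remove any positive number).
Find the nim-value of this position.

Grundy values for row A (subtraction set {1, 2, 4}):
k:     0  1  2  3  4  5
g(k):  0  1  2  0  1  2
So g(5) = 2.
Row B is a plain Nim row of size 7, so its Grundy value is 7.
Row C is a plain Nim row of size 3, so its Grundy value is 3.
By the Sprague-Grundy theorem, the Grundy value of a sum of independent games is the XOR of the component values.
Combined value = 2 ⊕ 7 ⊕ 3 = 6.

6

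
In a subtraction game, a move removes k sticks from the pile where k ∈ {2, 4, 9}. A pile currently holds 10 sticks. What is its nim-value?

2

Build the Grundy sequence with g(k) = mex{g(k−s) : s ∈ {2, 4, 9}, s ≤ k}:
g(0) = mex{} = 0
g(1) = mex{} = 0
g(2) = mex{0} = 1
g(3) = mex{0} = 1
g(4) = mex{0,1} = 2
g(5) = mex{0,1} = 2
g(6) = mex{1,2} = 0
g(7) = mex{1,2} = 0
g(8) = mex{0,2} = 1
g(9) = mex{0,2} = 1
g(10) = mex{0,1} = 2
So g(10) = 2.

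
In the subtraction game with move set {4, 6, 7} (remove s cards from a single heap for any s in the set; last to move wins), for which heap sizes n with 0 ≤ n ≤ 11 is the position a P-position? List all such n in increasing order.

0, 1, 2, 3, 11

Build the Grundy sequence with g(k) = mex{g(k−s) : s ∈ {4, 6, 7}, s ≤ k}:
g(0) = mex{} = 0
g(1) = mex{} = 0
g(2) = mex{} = 0
g(3) = mex{} = 0
g(4) = mex{0} = 1
g(5) = mex{0} = 1
g(6) = mex{0} = 1
g(7) = mex{0} = 1
g(8) = mex{0,1} = 2
g(9) = mex{0,1} = 2
g(10) = mex{0,1} = 2
g(11) = mex{1} = 0
The P-positions (g = 0) in 0..11 are 0, 1, 2, 3, 11.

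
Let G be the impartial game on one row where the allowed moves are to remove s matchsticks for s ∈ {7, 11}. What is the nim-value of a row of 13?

Grundy values for subtraction set {7, 11}:
k:     0  1  2  3  4  5  6  7  8  9 10 11 12 13
g(k):  0  0  0  0  0  0  0  1  1  1  1  1  1  1
So g(13) = 1.

1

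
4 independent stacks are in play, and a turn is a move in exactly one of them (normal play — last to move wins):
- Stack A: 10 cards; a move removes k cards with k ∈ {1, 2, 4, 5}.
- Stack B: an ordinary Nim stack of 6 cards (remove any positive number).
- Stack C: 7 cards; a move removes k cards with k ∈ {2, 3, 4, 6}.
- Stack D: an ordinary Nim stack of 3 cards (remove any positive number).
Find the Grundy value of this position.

7

For stack A, compute g(0), g(1), … with moves {1, 2, 4, 5}:
g(0) = mex{} = 0
g(1) = mex{0} = 1
g(2) = mex{0,1} = 2
g(3) = mex{1,2} = 0
g(4) = mex{0,2} = 1
g(5) = mex{0,1} = 2
g(6) = mex{1,2} = 0
g(7) = mex{0,2} = 1
g(8) = mex{0,1} = 2
g(9) = mex{1,2} = 0
g(10) = mex{0,2} = 1
So g(10) = 1.
Stack B is a plain Nim stack of size 6, so its Grundy value is 6.
Build the Grundy sequence for stack C with g(k) = mex{g(k−s) : s ∈ {2, 3, 4, 6}, s ≤ k}:
g(0) = mex{} = 0
g(1) = mex{} = 0
g(2) = mex{0} = 1
g(3) = mex{0} = 1
g(4) = mex{0,1} = 2
g(5) = mex{0,1} = 2
g(6) = mex{0,1,2} = 3
g(7) = mex{0,1,2} = 3
So g(7) = 3.
Stack D is a plain Nim stack of size 3, so its Grundy value is 3.
The value of a disjunctive sum is the nim-sum of the parts.
Combined value = 1 XOR 6 XOR 3 XOR 3 = 7.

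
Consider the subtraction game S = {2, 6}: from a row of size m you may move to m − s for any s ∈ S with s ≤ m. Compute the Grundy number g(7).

1

Grundy values for subtraction set {2, 6}:
k:     0  1  2  3  4  5  6  7
g(k):  0  0  1  1  0  0  1  1
So g(7) = 1.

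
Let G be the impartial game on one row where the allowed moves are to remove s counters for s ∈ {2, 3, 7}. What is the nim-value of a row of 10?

0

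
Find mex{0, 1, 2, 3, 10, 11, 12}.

The values 0, 1, 2, 3 are all present; 4 is the first non-negative integer missing from the set.

4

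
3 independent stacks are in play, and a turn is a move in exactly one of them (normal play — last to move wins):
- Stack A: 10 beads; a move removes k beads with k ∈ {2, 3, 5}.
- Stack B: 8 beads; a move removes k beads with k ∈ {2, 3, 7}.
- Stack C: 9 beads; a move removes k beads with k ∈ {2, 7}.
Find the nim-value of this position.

0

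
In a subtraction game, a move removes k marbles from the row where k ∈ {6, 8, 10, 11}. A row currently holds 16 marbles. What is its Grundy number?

2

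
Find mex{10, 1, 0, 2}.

3

The values 0, 1, 2 are all present; 3 is the first non-negative integer missing from the set.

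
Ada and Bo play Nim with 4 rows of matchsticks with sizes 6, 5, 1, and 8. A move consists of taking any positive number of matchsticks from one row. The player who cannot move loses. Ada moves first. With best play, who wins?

Ada wins

Nim-sum: 6 ^ 5 ^ 1 ^ 8 = 10.
The nim-sum is 10 ≠ 0, so this is an N-position: the player to move can win; Ada has a winning move.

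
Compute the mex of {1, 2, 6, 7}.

0

0 is not in the set, so the mex is 0.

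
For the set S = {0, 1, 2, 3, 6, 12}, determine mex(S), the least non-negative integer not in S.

The values 0, 1, 2, 3 are all present; 4 is the first non-negative integer missing from the set.

4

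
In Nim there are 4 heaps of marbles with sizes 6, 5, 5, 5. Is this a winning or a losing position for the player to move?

Winning position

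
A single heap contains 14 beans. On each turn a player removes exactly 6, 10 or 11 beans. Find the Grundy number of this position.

2

Grundy values for subtraction set {6, 10, 11}:
k:     0  1  2  3  4  5  6  7  8  9 10 11 12 13 14
g(k):  0  0  0  0  0  0  1  1  1  1  1  1  2  2  2
So g(14) = 2.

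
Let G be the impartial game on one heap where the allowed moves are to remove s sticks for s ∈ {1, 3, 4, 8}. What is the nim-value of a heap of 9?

0

Grundy values for subtraction set {1, 3, 4, 8}:
g(0) = mex{} = 0
g(1) = mex{0} = 1
g(2) = mex{1} = 0
g(3) = mex{0} = 1
g(4) = mex{0,1} = 2
g(5) = mex{0,1,2} = 3
g(6) = mex{0,1,3} = 2
g(7) = mex{1,2} = 0
g(8) = mex{0,2,3} = 1
g(9) = mex{1,2,3} = 0
So g(9) = 0.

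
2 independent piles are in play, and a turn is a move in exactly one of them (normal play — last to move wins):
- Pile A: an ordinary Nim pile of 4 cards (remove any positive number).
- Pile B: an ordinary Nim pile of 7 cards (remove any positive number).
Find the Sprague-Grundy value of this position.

3

Pile A is a plain Nim pile of size 4, so its Grundy value is 4.
Pile B is a plain Nim pile of size 7, so its Grundy value is 7.
By the Sprague-Grundy theorem, the Grundy value of a sum of independent games is the XOR of the component values.
Combined value = 4 ⊕ 7 = 3.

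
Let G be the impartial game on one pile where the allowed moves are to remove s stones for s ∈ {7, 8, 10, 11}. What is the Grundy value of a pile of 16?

Grundy values for subtraction set {7, 8, 10, 11}:
k:     0  1  2  3  4  5  6  7  8  9 10 11 12 13 14 15 16
g(k):  0  0  0  0  0  0  0  1  1  1  1  1  1  1  2  2  2
So g(16) = 2.

2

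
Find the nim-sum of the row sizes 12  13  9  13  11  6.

Write each in binary and XOR column by column:
  1100  (12)
  1101  (13)
  1001  (9)
  1101  (13)
  1011  (11)
  0110  (6)
  ----
  1000  (8)

8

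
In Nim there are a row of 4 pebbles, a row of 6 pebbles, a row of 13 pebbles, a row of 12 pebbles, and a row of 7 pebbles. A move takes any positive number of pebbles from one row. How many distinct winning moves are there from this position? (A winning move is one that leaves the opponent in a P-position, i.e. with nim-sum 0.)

5

Compute the nim-sum pairwise:
4 ⊕ 6 = 2
2 ⊕ 13 = 15
15 ⊕ 12 = 3
3 ⊕ 7 = 4
The overall nim-sum is X = 4. A row of size p has a winning move iff p XOR X < p (reduce it to p XOR X).
  4: 4 XOR 4 = 0 < 4 — winning move (to 0).
  6: 6 XOR 4 = 2 < 6 — winning move (to 2).
  13: 13 XOR 4 = 9 < 13 — winning move (to 9).
  12: 12 XOR 4 = 8 < 12 — winning move (to 8).
  7: 7 XOR 4 = 3 < 7 — winning move (to 3).
That gives 5 winning moves.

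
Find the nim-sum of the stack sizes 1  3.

2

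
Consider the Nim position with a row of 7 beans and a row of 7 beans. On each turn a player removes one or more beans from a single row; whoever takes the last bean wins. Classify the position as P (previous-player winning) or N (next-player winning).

P-position

Nim-sum: 7 XOR 7 = 0.
The nim-sum is 0, so this is a P-position: the player to move is in a losing position under optimal play.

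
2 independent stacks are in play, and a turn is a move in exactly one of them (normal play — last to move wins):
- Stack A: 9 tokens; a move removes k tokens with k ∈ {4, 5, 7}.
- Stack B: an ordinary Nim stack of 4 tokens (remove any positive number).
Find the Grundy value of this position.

Build the Grundy sequence for stack A with g(k) = mex{g(k−s) : s ∈ {4, 5, 7}, s ≤ k}:
g(0) = mex{} = 0
g(1) = mex{} = 0
g(2) = mex{} = 0
g(3) = mex{} = 0
g(4) = mex{0} = 1
g(5) = mex{0} = 1
g(6) = mex{0} = 1
g(7) = mex{0} = 1
g(8) = mex{0,1} = 2
g(9) = mex{0,1} = 2
So g(9) = 2.
Stack B is a plain Nim stack of size 4, so its Grundy value is 4.
By the Sprague-Grundy theorem, the Grundy value of a sum of independent games is the XOR of the component values.
Combined value = 2 XOR 4 = 6.

6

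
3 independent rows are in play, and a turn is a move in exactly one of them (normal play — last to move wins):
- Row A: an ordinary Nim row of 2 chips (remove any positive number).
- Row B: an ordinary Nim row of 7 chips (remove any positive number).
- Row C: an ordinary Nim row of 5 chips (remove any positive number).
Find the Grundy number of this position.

0

Row A is a plain Nim row of size 2, so its Grundy value is 2.
Row B is a plain Nim row of size 7, so its Grundy value is 7.
Row C is a plain Nim row of size 5, so its Grundy value is 5.
The value of a disjunctive sum is the nim-sum of the parts.
Combined value = 2 ⊕ 7 ⊕ 5 = 0.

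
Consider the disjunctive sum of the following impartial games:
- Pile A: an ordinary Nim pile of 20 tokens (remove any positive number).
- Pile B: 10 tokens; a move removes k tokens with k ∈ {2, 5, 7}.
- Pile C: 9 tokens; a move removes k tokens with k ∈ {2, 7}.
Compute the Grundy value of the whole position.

20

Pile A is a plain Nim pile of size 20, so its Grundy value is 20.
For pile B, compute g(0), g(1), … with moves {2, 5, 7}:
k:     0  1  2  3  4  5  6  7  8  9 10
g(k):  0  0  1  1  0  2  1  3  2  2  0
So g(10) = 0.
Build the Grundy sequence for pile C with g(k) = mex{g(k−s) : s ∈ {2, 7}, s ≤ k}:
k:     0  1  2  3  4  5  6  7  8  9
g(k):  0  0  1  1  0  0  1  1  2  0
So g(9) = 0.
By the Sprague-Grundy theorem, the Grundy value of a sum of independent games is the XOR of the component values.
Combined value = 20 XOR 0 XOR 0 = 20.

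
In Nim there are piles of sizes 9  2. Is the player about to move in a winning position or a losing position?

Winning position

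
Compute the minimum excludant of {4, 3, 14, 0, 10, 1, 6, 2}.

The values 0, 1, 2, 3, 4 are all present; 5 is the first non-negative integer missing from the set.

5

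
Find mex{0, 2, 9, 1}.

The values 0, 1, 2 are all present; 3 is the first non-negative integer missing from the set.

3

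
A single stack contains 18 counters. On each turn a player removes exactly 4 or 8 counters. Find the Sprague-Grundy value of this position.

1

Grundy values for subtraction set {4, 8}:
k:     0  1  2  3  4  5  6  7  8  9 10 11 12 13 14 15 16 17 18
g(k):  0  0  0  0  1  1  1  1  2  2  2  2  0  0  0  0  1  1  1
So g(18) = 1.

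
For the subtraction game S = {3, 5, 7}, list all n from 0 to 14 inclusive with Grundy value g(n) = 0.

0, 1, 2, 10, 11, 12

Build the Grundy sequence with g(k) = mex{g(k−s) : s ∈ {3, 5, 7}, s ≤ k}:
k:     0  1  2  3  4  5  6  7  8  9 10 11 12 13 14
g(k):  0  0  0  1  1  1  2  2  2  3  0  0  0  1  1
The P-positions (g = 0) in 0..14 are 0, 1, 2, 10, 11, 12.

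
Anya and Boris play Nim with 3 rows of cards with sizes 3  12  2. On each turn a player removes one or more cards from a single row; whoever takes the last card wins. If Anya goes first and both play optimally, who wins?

Anya wins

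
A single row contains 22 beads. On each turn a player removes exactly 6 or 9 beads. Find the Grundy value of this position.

Grundy values for subtraction set {6, 9}:
k:     0  1  2  3  4  5  6  7  8  9 10 11 12 13 14 15 16 17 18 19 20 21 22
g(k):  0  0  0  0  0  0  1  1  1  1  1  1  2  2  2  0  0  0  0  0  0  1  1
So g(22) = 1.

1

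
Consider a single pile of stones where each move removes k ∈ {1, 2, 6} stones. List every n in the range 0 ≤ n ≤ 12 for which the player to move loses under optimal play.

0, 3, 7, 10

Compute g(0), g(1), … for moves {1, 2, 6}:
k:     0  1  2  3  4  5  6  7  8  9 10 11 12
g(k):  0  1  2  0  1  2  3  0  1  2  0  1  2
The P-positions (g = 0) in 0..12 are 0, 3, 7, 10.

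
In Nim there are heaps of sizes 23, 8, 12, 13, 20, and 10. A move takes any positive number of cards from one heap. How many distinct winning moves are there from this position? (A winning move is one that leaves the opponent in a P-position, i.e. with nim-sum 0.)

0

Nim-sum: 23 ⊕ 8 ⊕ 12 ⊕ 13 ⊕ 20 ⊕ 10 = 0.
The nim-sum is already 0, so every move leaves a nonzero nim-sum — there are no winning moves.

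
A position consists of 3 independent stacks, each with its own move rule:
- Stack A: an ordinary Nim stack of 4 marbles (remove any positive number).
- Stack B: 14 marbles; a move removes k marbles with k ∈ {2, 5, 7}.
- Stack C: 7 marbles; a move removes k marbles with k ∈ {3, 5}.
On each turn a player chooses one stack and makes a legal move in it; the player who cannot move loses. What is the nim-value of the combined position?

6

Stack A is a plain Nim stack of size 4, so its Grundy value is 4.
Grundy values for stack B (subtraction set {2, 5, 7}):
k:     0  1  2  3  4  5  6  7  8  9 10 11 12 13 14
g(k):  0  0  1  1  0  2  1  3  2  2  0  3  1  0  0
So g(14) = 0.
Build the Grundy sequence for stack C with g(k) = mex{g(k−s) : s ∈ {3, 5}, s ≤ k}:
g(0) = mex{} = 0
g(1) = mex{} = 0
g(2) = mex{} = 0
g(3) = mex{0} = 1
g(4) = mex{0} = 1
g(5) = mex{0} = 1
g(6) = mex{0,1} = 2
g(7) = mex{0,1} = 2
So g(7) = 2.
By the Sprague-Grundy theorem, the Grundy value of a sum of independent games is the XOR of the component values.
Combined value = 4 ⊕ 0 ⊕ 2 = 6.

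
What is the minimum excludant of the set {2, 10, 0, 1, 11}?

3

The values 0, 1, 2 are all present; 3 is the first non-negative integer missing from the set.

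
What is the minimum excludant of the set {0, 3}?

1

0 is in the set but 1 is not, so the mex is 1.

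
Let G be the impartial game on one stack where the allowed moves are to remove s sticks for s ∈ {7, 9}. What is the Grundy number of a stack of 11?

1

Grundy values for subtraction set {7, 9}:
g(0) = mex{} = 0
g(1) = mex{} = 0
g(2) = mex{} = 0
g(3) = mex{} = 0
g(4) = mex{} = 0
g(5) = mex{} = 0
g(6) = mex{} = 0
g(7) = mex{0} = 1
g(8) = mex{0} = 1
g(9) = mex{0} = 1
g(10) = mex{0} = 1
g(11) = mex{0} = 1
So g(11) = 1.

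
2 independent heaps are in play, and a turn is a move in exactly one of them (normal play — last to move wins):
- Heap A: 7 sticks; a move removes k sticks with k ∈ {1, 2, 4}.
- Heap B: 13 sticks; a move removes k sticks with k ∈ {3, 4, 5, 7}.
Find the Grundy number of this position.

0

Build the Grundy sequence for heap A with g(k) = mex{g(k−s) : s ∈ {1, 2, 4}, s ≤ k}:
g(0) = mex{} = 0
g(1) = mex{0} = 1
g(2) = mex{0,1} = 2
g(3) = mex{1,2} = 0
g(4) = mex{0,2} = 1
g(5) = mex{0,1} = 2
g(6) = mex{1,2} = 0
g(7) = mex{0,2} = 1
So g(7) = 1.
For heap B, compute g(0), g(1), … with moves {3, 4, 5, 7}:
g(0) = mex{} = 0
g(1) = mex{} = 0
g(2) = mex{} = 0
g(3) = mex{0} = 1
g(4) = mex{0} = 1
g(5) = mex{0} = 1
g(6) = mex{0,1} = 2
g(7) = mex{0,1} = 2
g(8) = mex{0,1} = 2
g(9) = mex{0,1,2} = 3
g(10) = mex{1,2} = 0
g(11) = mex{1,2} = 0
g(12) = mex{1,2,3} = 0
g(13) = mex{0,2,3} = 1
So g(13) = 1.
The value of a disjunctive sum is the nim-sum of the parts.
Combined value = 1 XOR 1 = 0.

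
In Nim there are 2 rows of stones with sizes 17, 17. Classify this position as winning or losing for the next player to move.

Losing position

In binary:
  10001  (17)
  10001  (17)
  -----
  00000  (0)
The nim-sum is 0, so this is a P-position: the player to move is in a losing position under optimal play.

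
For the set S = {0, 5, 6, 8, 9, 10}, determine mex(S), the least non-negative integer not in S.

1

0 is in the set but 1 is not, so the mex is 1.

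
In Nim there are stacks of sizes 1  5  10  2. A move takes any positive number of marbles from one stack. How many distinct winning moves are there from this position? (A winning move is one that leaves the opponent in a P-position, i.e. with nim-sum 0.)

1

Bitwise XOR of the heap sizes:
  0001  (1)
  0101  (5)
  1010  (10)
  0010  (2)
  ----
  1100  (12)
The overall nim-sum is X = 12. A stack of size p has a winning move iff p XOR X < p (reduce it to p XOR X).
  1: 1 XOR 12 = 13 ≥ 1 — no move.
  5: 5 XOR 12 = 9 ≥ 5 — no move.
  10: 10 XOR 12 = 6 < 10 — winning move (to 6).
  2: 2 XOR 12 = 14 ≥ 2 — no move.
That gives 1 winning move.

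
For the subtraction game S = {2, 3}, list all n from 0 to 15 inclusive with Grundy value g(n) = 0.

Build the Grundy sequence with g(k) = mex{g(k−s) : s ∈ {2, 3}, s ≤ k}:
k:     0  1  2  3  4  5  6  7  8  9 10 11 12 13 14 15
g(k):  0  0  1  1  2  0  0  1  1  2  0  0  1  1  2  0
The P-positions (g = 0) in 0..15 are 0, 1, 5, 6, 10, 11, 15.

0, 1, 5, 6, 10, 11, 15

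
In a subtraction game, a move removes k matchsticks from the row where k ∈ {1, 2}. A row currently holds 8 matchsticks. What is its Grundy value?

2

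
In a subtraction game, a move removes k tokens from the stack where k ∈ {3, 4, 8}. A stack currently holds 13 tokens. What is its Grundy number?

0

Compute g(0), g(1), … for moves {3, 4, 8}:
g(0) = mex{} = 0
g(1) = mex{} = 0
g(2) = mex{} = 0
g(3) = mex{0} = 1
g(4) = mex{0} = 1
g(5) = mex{0} = 1
g(6) = mex{0,1} = 2
g(7) = mex{1} = 0
g(8) = mex{0,1} = 2
g(9) = mex{0,1,2} = 3
g(10) = mex{0,2} = 1
g(11) = mex{0,1,2} = 3
g(12) = mex{1,2,3} = 0
g(13) = mex{1,3} = 0
So g(13) = 0.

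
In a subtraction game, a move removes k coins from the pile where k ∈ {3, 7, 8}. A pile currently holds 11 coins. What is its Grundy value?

0

Grundy values for subtraction set {3, 7, 8}:
g(0) = mex{} = 0
g(1) = mex{} = 0
g(2) = mex{} = 0
g(3) = mex{0} = 1
g(4) = mex{0} = 1
g(5) = mex{0} = 1
g(6) = mex{1} = 0
g(7) = mex{0,1} = 2
g(8) = mex{0,1} = 2
g(9) = mex{0} = 1
g(10) = mex{0,1,2} = 3
g(11) = mex{1,2} = 0
So g(11) = 0.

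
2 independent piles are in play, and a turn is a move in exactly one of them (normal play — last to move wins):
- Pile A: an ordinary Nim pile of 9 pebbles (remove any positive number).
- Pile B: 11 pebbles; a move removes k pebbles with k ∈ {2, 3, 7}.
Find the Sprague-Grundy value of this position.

Pile A is a plain Nim pile of size 9, so its Grundy value is 9.
For pile B, compute g(0), g(1), … with moves {2, 3, 7}:
k:     0  1  2  3  4  5  6  7  8  9 10 11
g(k):  0  0  1  1  2  0  0  1  1  2  0  0
So g(11) = 0.
By the Sprague-Grundy theorem, the Grundy value of a sum of independent games is the XOR of the component values.
Combined value = 9 ⊕ 0 = 9.

9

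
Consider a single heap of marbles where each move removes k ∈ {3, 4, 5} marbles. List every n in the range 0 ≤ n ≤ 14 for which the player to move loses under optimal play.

Grundy values for subtraction set {3, 4, 5}:
k:     0  1  2  3  4  5  6  7  8  9 10 11 12 13 14
g(k):  0  0  0  1  1  1  2  2  0  0  0  1  1  1  2
The P-positions (g = 0) in 0..14 are 0, 1, 2, 8, 9, 10.

0, 1, 2, 8, 9, 10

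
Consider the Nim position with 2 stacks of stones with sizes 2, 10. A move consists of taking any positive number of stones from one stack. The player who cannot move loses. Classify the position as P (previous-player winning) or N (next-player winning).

Compute the nim-sum pairwise:
2 XOR 10 = 8
The nim-sum is 8 ≠ 0, so this is an N-position: the player to move can win.

N-position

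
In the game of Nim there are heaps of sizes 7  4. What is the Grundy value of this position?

3

In binary:
  111  (7)
  100  (4)
  ---
  011  (3)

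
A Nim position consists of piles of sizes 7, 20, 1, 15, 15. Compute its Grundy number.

18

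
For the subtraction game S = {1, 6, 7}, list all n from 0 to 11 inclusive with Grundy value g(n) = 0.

0, 2, 4

Grundy values for subtraction set {1, 6, 7}:
g(0) = mex{} = 0
g(1) = mex{0} = 1
g(2) = mex{1} = 0
g(3) = mex{0} = 1
g(4) = mex{1} = 0
g(5) = mex{0} = 1
g(6) = mex{0,1} = 2
g(7) = mex{0,1,2} = 3
g(8) = mex{0,1,3} = 2
g(9) = mex{0,1,2} = 3
g(10) = mex{0,1,3} = 2
g(11) = mex{0,1,2} = 3
The P-positions (g = 0) in 0..11 are 0, 2, 4.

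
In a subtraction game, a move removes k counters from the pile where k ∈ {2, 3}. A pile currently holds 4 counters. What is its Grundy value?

Build the Grundy sequence with g(k) = mex{g(k−s) : s ∈ {2, 3}, s ≤ k}:
k:     0  1  2  3  4
g(k):  0  0  1  1  2
So g(4) = 2.

2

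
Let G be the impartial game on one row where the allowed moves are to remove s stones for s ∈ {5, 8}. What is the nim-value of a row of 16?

0

Compute g(0), g(1), … for moves {5, 8}:
k:     0  1  2  3  4  5  6  7  8  9 10 11 12 13 14 15 16
g(k):  0  0  0  0  0  1  1  1  1  1  2  2  2  0  0  0  0
So g(16) = 0.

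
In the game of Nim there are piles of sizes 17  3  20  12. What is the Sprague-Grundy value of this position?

Compute the nim-sum pairwise:
17 XOR 3 = 18
18 XOR 20 = 6
6 XOR 12 = 10

10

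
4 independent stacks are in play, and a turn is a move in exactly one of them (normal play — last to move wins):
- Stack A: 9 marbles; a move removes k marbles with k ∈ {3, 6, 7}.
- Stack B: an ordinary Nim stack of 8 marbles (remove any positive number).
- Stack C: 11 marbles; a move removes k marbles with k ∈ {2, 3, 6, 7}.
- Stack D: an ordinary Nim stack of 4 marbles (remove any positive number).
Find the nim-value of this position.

Build the Grundy sequence for stack A with g(k) = mex{g(k−s) : s ∈ {3, 6, 7}, s ≤ k}:
g(0) = mex{} = 0
g(1) = mex{} = 0
g(2) = mex{} = 0
g(3) = mex{0} = 1
g(4) = mex{0} = 1
g(5) = mex{0} = 1
g(6) = mex{0,1} = 2
g(7) = mex{0,1} = 2
g(8) = mex{0,1} = 2
g(9) = mex{0,1,2} = 3
So g(9) = 3.
Stack B is a plain Nim stack of size 8, so its Grundy value is 8.
Build the Grundy sequence for stack C with g(k) = mex{g(k−s) : s ∈ {2, 3, 6, 7}, s ≤ k}:
g(0) = mex{} = 0
g(1) = mex{} = 0
g(2) = mex{0} = 1
g(3) = mex{0} = 1
g(4) = mex{0,1} = 2
g(5) = mex{1} = 0
g(6) = mex{0,1,2} = 3
g(7) = mex{0,2} = 1
g(8) = mex{0,1,3} = 2
g(9) = mex{1,3} = 0
g(10) = mex{1,2} = 0
g(11) = mex{0,2} = 1
So g(11) = 1.
Stack D is a plain Nim stack of size 4, so its Grundy value is 4.
By the Sprague-Grundy theorem, the Grundy value of a sum of independent games is the XOR of the component values.
Combined value = 3 ⊕ 8 ⊕ 1 ⊕ 4 = 14.

14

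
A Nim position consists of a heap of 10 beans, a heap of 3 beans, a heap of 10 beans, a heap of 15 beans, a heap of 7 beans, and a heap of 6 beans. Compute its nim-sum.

Compute the nim-sum pairwise:
10 ⊕ 3 = 9
9 ⊕ 10 = 3
3 ⊕ 15 = 12
12 ⊕ 7 = 11
11 ⊕ 6 = 13

13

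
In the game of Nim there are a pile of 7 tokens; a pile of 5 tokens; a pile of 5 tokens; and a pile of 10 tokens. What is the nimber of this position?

13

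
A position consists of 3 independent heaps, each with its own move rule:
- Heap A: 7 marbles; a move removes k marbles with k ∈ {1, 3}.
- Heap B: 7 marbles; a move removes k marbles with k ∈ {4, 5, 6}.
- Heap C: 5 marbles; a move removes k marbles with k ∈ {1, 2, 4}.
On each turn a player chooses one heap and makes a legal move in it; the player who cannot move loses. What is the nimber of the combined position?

Grundy values for heap A (subtraction set {1, 3}):
g(0) = mex{} = 0
g(1) = mex{0} = 1
g(2) = mex{1} = 0
g(3) = mex{0} = 1
g(4) = mex{1} = 0
g(5) = mex{0} = 1
g(6) = mex{1} = 0
g(7) = mex{0} = 1
So g(7) = 1.
Grundy values for heap B (subtraction set {4, 5, 6}):
k:     0  1  2  3  4  5  6  7
g(k):  0  0  0  0  1  1  1  1
So g(7) = 1.
For heap C, compute g(0), g(1), … with moves {1, 2, 4}:
k:     0  1  2  3  4  5
g(k):  0  1  2  0  1  2
So g(5) = 2.
By the Sprague-Grundy theorem, the Grundy value of a sum of independent games is the XOR of the component values.
Combined value = 1 ⊕ 1 ⊕ 2 = 2.

2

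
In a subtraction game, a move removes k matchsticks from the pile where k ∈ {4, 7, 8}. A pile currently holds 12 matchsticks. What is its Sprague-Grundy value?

Build the Grundy sequence with g(k) = mex{g(k−s) : s ∈ {4, 7, 8}, s ≤ k}:
g(0) = mex{} = 0
g(1) = mex{} = 0
g(2) = mex{} = 0
g(3) = mex{} = 0
g(4) = mex{0} = 1
g(5) = mex{0} = 1
g(6) = mex{0} = 1
g(7) = mex{0} = 1
g(8) = mex{0,1} = 2
g(9) = mex{0,1} = 2
g(10) = mex{0,1} = 2
g(11) = mex{0,1} = 2
g(12) = mex{1,2} = 0
So g(12) = 0.

0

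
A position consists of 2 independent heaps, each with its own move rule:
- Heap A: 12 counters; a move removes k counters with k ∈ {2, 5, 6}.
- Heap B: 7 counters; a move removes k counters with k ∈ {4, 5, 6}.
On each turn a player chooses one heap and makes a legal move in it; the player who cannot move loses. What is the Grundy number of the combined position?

Build the Grundy sequence for heap A with g(k) = mex{g(k−s) : s ∈ {2, 5, 6}, s ≤ k}:
k:     0  1  2  3  4  5  6  7  8  9 10 11 12
g(k):  0  0  1  1  0  2  1  3  0  2  1  0  0
So g(12) = 0.
For heap B, compute g(0), g(1), … with moves {4, 5, 6}:
k:     0  1  2  3  4  5  6  7
g(k):  0  0  0  0  1  1  1  1
So g(7) = 1.
The value of a disjunctive sum is the nim-sum of the parts.
Combined value = 0 XOR 1 = 1.

1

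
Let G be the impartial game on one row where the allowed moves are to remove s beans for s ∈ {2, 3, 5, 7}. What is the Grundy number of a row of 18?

0

Grundy values for subtraction set {2, 3, 5, 7}:
k:     0  1  2  3  4  5  6  7  8  9 10 11 12 13 14 15 16 17 18
g(k):  0  0  1  1  2  2  3  3  4  0  0  1  1  2  2  3  3  4  0
So g(18) = 0.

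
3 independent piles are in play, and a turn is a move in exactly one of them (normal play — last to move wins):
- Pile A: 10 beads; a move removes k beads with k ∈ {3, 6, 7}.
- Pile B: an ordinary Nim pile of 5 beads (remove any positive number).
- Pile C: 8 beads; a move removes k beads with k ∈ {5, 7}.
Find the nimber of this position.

4

Build the Grundy sequence for pile A with g(k) = mex{g(k−s) : s ∈ {3, 6, 7}, s ≤ k}:
k:     0  1  2  3  4  5  6  7  8  9 10
g(k):  0  0  0  1  1  1  2  2  2  3  0
So g(10) = 0.
Pile B is a plain Nim pile of size 5, so its Grundy value is 5.
Grundy values for pile C (subtraction set {5, 7}):
g(0) = mex{} = 0
g(1) = mex{} = 0
g(2) = mex{} = 0
g(3) = mex{} = 0
g(4) = mex{} = 0
g(5) = mex{0} = 1
g(6) = mex{0} = 1
g(7) = mex{0} = 1
g(8) = mex{0} = 1
So g(8) = 1.
The value of a disjunctive sum is the nim-sum of the parts.
Combined value = 0 XOR 5 XOR 1 = 4.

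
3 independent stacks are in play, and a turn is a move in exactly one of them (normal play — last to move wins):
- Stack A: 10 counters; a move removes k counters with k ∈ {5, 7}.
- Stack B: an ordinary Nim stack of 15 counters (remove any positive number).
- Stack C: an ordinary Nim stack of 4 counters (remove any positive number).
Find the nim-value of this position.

9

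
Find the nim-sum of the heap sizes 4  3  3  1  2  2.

5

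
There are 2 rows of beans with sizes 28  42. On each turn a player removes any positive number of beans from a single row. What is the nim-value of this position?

54

Nim-sum: 28 XOR 42 = 54.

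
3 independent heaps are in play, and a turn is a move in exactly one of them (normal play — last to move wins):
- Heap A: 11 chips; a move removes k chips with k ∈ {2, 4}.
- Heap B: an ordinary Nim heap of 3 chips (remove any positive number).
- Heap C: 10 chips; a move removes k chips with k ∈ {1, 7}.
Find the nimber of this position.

For heap A, compute g(0), g(1), … with moves {2, 4}:
g(0) = mex{} = 0
g(1) = mex{} = 0
g(2) = mex{0} = 1
g(3) = mex{0} = 1
g(4) = mex{0,1} = 2
g(5) = mex{0,1} = 2
g(6) = mex{1,2} = 0
g(7) = mex{1,2} = 0
g(8) = mex{0,2} = 1
g(9) = mex{0,2} = 1
g(10) = mex{0,1} = 2
g(11) = mex{0,1} = 2
So g(11) = 2.
Heap B is a plain Nim heap of size 3, so its Grundy value is 3.
Build the Grundy sequence for heap C with g(k) = mex{g(k−s) : s ∈ {1, 7}, s ≤ k}:
k:     0  1  2  3  4  5  6  7  8  9 10
g(k):  0  1  0  1  0  1  0  1  0  1  0
So g(10) = 0.
The value of a disjunctive sum is the nim-sum of the parts.
Combined value = 2 ⊕ 3 ⊕ 0 = 1.

1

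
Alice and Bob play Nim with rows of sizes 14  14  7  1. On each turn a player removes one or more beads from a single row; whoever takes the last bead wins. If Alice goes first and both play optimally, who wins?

Alice wins

Compute the nim-sum pairwise:
14 ^ 14 = 0
0 ^ 7 = 7
7 ^ 1 = 6
The nim-sum is 6 ≠ 0, so this is an N-position: the player to move can win; Alice has a winning move.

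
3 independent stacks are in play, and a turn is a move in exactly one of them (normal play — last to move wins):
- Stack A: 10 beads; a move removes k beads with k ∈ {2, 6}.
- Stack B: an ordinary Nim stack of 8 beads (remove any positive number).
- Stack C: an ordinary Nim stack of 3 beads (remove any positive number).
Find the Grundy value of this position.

10

Build the Grundy sequence for stack A with g(k) = mex{g(k−s) : s ∈ {2, 6}, s ≤ k}:
k:     0  1  2  3  4  5  6  7  8  9 10
g(k):  0  0  1  1  0  0  1  1  0  0  1
So g(10) = 1.
Stack B is a plain Nim stack of size 8, so its Grundy value is 8.
Stack C is a plain Nim stack of size 3, so its Grundy value is 3.
By the Sprague-Grundy theorem, the Grundy value of a sum of independent games is the XOR of the component values.
Combined value = 1 ⊕ 8 ⊕ 3 = 10.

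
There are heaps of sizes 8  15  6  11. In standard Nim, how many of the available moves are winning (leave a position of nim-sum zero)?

Compute the nim-sum pairwise:
8 XOR 15 = 7
7 XOR 6 = 1
1 XOR 11 = 10
The overall nim-sum is X = 10. A heap of size p has a winning move iff p XOR X < p (reduce it to p XOR X).
  8: 8 XOR 10 = 2 < 8 — winning move (to 2).
  15: 15 XOR 10 = 5 < 15 — winning move (to 5).
  6: 6 XOR 10 = 12 ≥ 6 — no move.
  11: 11 XOR 10 = 1 < 11 — winning move (to 1).
That gives 3 winning moves.

3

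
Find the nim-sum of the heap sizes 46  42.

4

Compute the nim-sum pairwise:
46 ⊕ 42 = 4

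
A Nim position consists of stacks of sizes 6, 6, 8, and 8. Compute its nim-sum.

0

In binary:
  0110  (6)
  0110  (6)
  1000  (8)
  1000  (8)
  ----
  0000  (0)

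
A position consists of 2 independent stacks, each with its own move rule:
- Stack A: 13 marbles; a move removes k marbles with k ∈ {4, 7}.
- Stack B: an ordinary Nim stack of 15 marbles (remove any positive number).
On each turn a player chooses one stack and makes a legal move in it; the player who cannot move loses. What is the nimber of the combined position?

Build the Grundy sequence for stack A with g(k) = mex{g(k−s) : s ∈ {4, 7}, s ≤ k}:
g(0) = mex{} = 0
g(1) = mex{} = 0
g(2) = mex{} = 0
g(3) = mex{} = 0
g(4) = mex{0} = 1
g(5) = mex{0} = 1
g(6) = mex{0} = 1
g(7) = mex{0} = 1
g(8) = mex{0,1} = 2
g(9) = mex{0,1} = 2
g(10) = mex{0,1} = 2
g(11) = mex{1} = 0
g(12) = mex{1,2} = 0
g(13) = mex{1,2} = 0
So g(13) = 0.
Stack B is a plain Nim stack of size 15, so its Grundy value is 15.
By the Sprague-Grundy theorem, the Grundy value of a sum of independent games is the XOR of the component values.
Combined value = 0 ⊕ 15 = 15.

15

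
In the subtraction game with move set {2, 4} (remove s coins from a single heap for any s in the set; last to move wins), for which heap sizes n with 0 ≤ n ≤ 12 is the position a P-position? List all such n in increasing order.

0, 1, 6, 7, 12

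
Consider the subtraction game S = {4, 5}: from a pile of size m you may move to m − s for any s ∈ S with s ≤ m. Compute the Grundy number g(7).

1

Grundy values for subtraction set {4, 5}:
k:     0  1  2  3  4  5  6  7
g(k):  0  0  0  0  1  1  1  1
So g(7) = 1.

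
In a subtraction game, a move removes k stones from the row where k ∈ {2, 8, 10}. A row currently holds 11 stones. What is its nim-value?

3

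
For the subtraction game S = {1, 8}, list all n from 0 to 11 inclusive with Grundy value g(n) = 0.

Compute g(0), g(1), … for moves {1, 8}:
g(0) = mex{} = 0
g(1) = mex{0} = 1
g(2) = mex{1} = 0
g(3) = mex{0} = 1
g(4) = mex{1} = 0
g(5) = mex{0} = 1
g(6) = mex{1} = 0
g(7) = mex{0} = 1
g(8) = mex{0,1} = 2
g(9) = mex{1,2} = 0
g(10) = mex{0} = 1
g(11) = mex{1} = 0
The P-positions (g = 0) in 0..11 are 0, 2, 4, 6, 9, 11.

0, 2, 4, 6, 9, 11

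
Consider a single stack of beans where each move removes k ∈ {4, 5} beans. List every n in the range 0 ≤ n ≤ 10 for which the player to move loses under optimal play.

0, 1, 2, 3, 9, 10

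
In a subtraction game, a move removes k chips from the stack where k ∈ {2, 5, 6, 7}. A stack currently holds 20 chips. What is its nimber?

Build the Grundy sequence with g(k) = mex{g(k−s) : s ∈ {2, 5, 6, 7}, s ≤ k}:
k:     0  1  2  3  4  5  6  7  8  9 10 11 12 13 14 15 16 17 18 19 20
g(k):  0  0  1  1  0  2  1  3  2  2  3  3  0  0  1  1  0  2  1  3  2
So g(20) = 2.

2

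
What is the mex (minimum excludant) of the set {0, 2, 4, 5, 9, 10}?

0 is in the set but 1 is not, so the mex is 1.

1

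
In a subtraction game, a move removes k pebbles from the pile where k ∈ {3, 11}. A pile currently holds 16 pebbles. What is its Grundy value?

Compute g(0), g(1), … for moves {3, 11}:
k:     0  1  2  3  4  5  6  7  8  9 10 11 12 13 14 15 16
g(k):  0  0  0  1  1  1  0  0  0  1  1  1  2  2  0  0  0
So g(16) = 0.

0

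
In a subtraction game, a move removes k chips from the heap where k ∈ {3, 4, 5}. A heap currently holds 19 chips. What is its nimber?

1

Compute g(0), g(1), … for moves {3, 4, 5}:
k:     0  1  2  3  4  5  6  7  8  9 10 11 12 13 14 15 16 17 18 19
g(k):  0  0  0  1  1  1  2  2  0  0  0  1  1  1  2  2  0  0  0  1
So g(19) = 1.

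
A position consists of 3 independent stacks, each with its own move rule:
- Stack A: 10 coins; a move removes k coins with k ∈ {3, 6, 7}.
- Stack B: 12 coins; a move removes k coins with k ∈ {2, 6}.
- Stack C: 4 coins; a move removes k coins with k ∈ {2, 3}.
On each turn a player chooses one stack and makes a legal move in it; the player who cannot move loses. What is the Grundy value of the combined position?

2

For stack A, compute g(0), g(1), … with moves {3, 6, 7}:
g(0) = mex{} = 0
g(1) = mex{} = 0
g(2) = mex{} = 0
g(3) = mex{0} = 1
g(4) = mex{0} = 1
g(5) = mex{0} = 1
g(6) = mex{0,1} = 2
g(7) = mex{0,1} = 2
g(8) = mex{0,1} = 2
g(9) = mex{0,1,2} = 3
g(10) = mex{1,2} = 0
So g(10) = 0.
Build the Grundy sequence for stack B with g(k) = mex{g(k−s) : s ∈ {2, 6}, s ≤ k}:
g(0) = mex{} = 0
g(1) = mex{} = 0
g(2) = mex{0} = 1
g(3) = mex{0} = 1
g(4) = mex{1} = 0
g(5) = mex{1} = 0
g(6) = mex{0} = 1
g(7) = mex{0} = 1
g(8) = mex{1} = 0
g(9) = mex{1} = 0
g(10) = mex{0} = 1
g(11) = mex{0} = 1
g(12) = mex{1} = 0
So g(12) = 0.
For stack C, compute g(0), g(1), … with moves {2, 3}:
k:     0  1  2  3  4
g(k):  0  0  1  1  2
So g(4) = 2.
The value of a disjunctive sum is the nim-sum of the parts.
Combined value = 0 ⊕ 0 ⊕ 2 = 2.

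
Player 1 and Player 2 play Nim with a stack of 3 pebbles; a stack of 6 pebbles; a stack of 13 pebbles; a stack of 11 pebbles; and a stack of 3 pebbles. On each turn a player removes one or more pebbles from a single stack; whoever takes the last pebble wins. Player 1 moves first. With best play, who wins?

Player 2 wins

Compute the nim-sum pairwise:
3 ^ 6 = 5
5 ^ 13 = 8
8 ^ 11 = 3
3 ^ 3 = 0
The nim-sum is 0, so this is a P-position: the player to move is in a losing position under optimal play; Player 1 is about to move from it and so loses — Player 2 wins.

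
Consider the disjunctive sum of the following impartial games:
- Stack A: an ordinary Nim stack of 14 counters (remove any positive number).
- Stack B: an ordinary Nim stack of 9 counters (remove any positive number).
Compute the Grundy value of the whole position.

7

Stack A is a plain Nim stack of size 14, so its Grundy value is 14.
Stack B is a plain Nim stack of size 9, so its Grundy value is 9.
By the Sprague-Grundy theorem, the Grundy value of a sum of independent games is the XOR of the component values.
Combined value = 14 XOR 9 = 7.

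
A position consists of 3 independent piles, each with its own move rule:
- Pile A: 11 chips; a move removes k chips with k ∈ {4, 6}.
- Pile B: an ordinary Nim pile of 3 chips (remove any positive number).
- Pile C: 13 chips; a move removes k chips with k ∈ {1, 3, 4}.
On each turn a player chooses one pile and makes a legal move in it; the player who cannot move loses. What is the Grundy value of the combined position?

1

Grundy values for pile A (subtraction set {4, 6}):
g(0) = mex{} = 0
g(1) = mex{} = 0
g(2) = mex{} = 0
g(3) = mex{} = 0
g(4) = mex{0} = 1
g(5) = mex{0} = 1
g(6) = mex{0} = 1
g(7) = mex{0} = 1
g(8) = mex{0,1} = 2
g(9) = mex{0,1} = 2
g(10) = mex{1} = 0
g(11) = mex{1} = 0
So g(11) = 0.
Pile B is a plain Nim pile of size 3, so its Grundy value is 3.
For pile C, compute g(0), g(1), … with moves {1, 3, 4}:
g(0) = mex{} = 0
g(1) = mex{0} = 1
g(2) = mex{1} = 0
g(3) = mex{0} = 1
g(4) = mex{0,1} = 2
g(5) = mex{0,1,2} = 3
g(6) = mex{0,1,3} = 2
g(7) = mex{1,2} = 0
g(8) = mex{0,2,3} = 1
g(9) = mex{1,2,3} = 0
g(10) = mex{0,2} = 1
g(11) = mex{0,1} = 2
g(12) = mex{0,1,2} = 3
g(13) = mex{0,1,3} = 2
So g(13) = 2.
The value of a disjunctive sum is the nim-sum of the parts.
Combined value = 0 XOR 3 XOR 2 = 1.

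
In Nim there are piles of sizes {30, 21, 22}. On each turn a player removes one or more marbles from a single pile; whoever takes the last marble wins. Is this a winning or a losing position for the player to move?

Winning position

In binary:
  11110  (30)
  10101  (21)
  10110  (22)
  -----
  11101  (29)
The nim-sum is 29 ≠ 0, so this is an N-position: the player to move can win.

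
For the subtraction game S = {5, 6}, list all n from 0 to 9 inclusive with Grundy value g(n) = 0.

0, 1, 2, 3, 4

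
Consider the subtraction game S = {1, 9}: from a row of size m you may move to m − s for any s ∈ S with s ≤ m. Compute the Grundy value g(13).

1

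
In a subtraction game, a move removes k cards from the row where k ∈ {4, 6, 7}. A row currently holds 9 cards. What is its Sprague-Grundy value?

Grundy values for subtraction set {4, 6, 7}:
g(0) = mex{} = 0
g(1) = mex{} = 0
g(2) = mex{} = 0
g(3) = mex{} = 0
g(4) = mex{0} = 1
g(5) = mex{0} = 1
g(6) = mex{0} = 1
g(7) = mex{0} = 1
g(8) = mex{0,1} = 2
g(9) = mex{0,1} = 2
So g(9) = 2.

2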